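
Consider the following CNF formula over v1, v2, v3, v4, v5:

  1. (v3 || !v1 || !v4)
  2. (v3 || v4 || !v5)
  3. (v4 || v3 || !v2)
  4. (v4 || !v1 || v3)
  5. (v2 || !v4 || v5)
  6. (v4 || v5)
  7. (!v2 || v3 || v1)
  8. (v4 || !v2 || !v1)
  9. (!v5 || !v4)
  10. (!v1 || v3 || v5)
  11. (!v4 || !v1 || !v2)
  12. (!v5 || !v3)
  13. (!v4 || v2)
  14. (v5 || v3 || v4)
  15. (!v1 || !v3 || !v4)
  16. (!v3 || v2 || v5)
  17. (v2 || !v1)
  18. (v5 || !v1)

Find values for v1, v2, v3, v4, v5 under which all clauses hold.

v1=False, v2=True, v3=True, v4=True, v5=False

Check each clause:
  1. (!v1 || !v4 || v3) — v3 is true.
  2. (!v5 || v3 || v4) — v3 is true.
  3. (v3 || !v2 || v4) — v3 is true.
  4. (v3 || !v1 || v4) — v3 is true.
  5. (v2 || v5 || !v4) — v2 is true.
  6. (v5 || v4) — v4 is true.
  7. (v3 || v1 || !v2) — v3 is true.
  8. (!v2 || !v1 || v4) — v4 is true.
  9. (!v4 || !v5) — !v5 is true.
  10. (v5 || v3 || !v1) — v3 is true.
  11. (!v4 || !v2 || !v1) — !v1 is true.
  12. (!v5 || !v3) — !v5 is true.
  13. (!v4 || v2) — v2 is true.
  14. (v4 || v3 || v5) — v3 is true.
  15. (!v3 || !v4 || !v1) — !v1 is true.
  16. (!v3 || v5 || v2) — v2 is true.
  17. (v2 || !v1) — v2 is true.
  18. (v5 || !v1) — !v1 is true.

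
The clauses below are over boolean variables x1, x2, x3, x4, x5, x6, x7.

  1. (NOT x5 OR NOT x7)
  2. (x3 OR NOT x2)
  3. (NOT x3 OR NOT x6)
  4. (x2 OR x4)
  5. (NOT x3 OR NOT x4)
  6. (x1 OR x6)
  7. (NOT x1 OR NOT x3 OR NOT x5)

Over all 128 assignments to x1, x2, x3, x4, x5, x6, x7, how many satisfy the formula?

11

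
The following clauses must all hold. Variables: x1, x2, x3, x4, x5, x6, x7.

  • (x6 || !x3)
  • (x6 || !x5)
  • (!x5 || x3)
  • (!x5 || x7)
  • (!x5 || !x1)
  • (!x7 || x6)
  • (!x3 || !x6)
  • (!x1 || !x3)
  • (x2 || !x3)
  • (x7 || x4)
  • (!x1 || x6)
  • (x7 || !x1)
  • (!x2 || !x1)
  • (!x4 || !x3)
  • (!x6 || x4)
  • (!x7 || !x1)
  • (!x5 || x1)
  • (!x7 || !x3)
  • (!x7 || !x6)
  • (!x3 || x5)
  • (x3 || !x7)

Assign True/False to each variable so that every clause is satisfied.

Branch on x1: take x1 = False.
  then x5 is forced to False.
  then x3 is forced to False.
  then x7 is forced to False.
  then x4 is forced to True.
x2, x6 are now unconstrained; take x2 = False, x6 = False.

x1 = F, x2 = F, x3 = F, x4 = T, x5 = F, x6 = F, x7 = F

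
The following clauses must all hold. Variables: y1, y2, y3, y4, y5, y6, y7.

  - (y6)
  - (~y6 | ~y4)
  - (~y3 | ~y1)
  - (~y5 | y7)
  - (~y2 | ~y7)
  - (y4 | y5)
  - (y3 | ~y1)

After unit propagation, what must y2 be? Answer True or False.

(y6) stands alone — y6 = True.
(~y6 | ~y4): since y6 = True, the clause reduces to (~y4). y4 = False.
From (y5 | y4) and y4 = False: y5 = True.
(~y5 | y7) with y5 = True leaves only y7, so y7 = True.
From (~y2 | ~y7) and y7 = True: y2 = False.

False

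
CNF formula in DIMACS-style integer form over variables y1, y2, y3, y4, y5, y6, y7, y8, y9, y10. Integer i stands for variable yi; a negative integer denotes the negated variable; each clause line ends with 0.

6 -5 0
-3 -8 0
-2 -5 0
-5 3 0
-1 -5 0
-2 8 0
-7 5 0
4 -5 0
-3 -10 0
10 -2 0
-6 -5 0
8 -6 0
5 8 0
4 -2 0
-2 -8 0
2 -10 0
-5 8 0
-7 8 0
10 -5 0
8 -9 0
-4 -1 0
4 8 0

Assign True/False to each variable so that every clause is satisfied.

y1 = T, y2 = F, y3 = F, y4 = F, y5 = F, y6 = F, y7 = F, y8 = T, y9 = F, y10 = F

Check each clause:
  1. (¬y5 ∨ y6) — ¬y5 is true.
  2. (¬y3 ∨ ¬y8) — ¬y3 is true.
  3. (¬y5 ∨ ¬y2) — ¬y5 is true.
  4. (y3 ∨ ¬y5) — ¬y5 is true.
  5. (¬y1 ∨ ¬y5) — ¬y5 is true.
  6. (¬y2 ∨ y8) — y8 is true.
  7. (¬y7 ∨ y5) — ¬y7 is true.
  8. (y4 ∨ ¬y5) — ¬y5 is true.
  9. (¬y3 ∨ ¬y10) — ¬y3 is true.
  10. (¬y2 ∨ y10) — ¬y2 is true.
  11. (¬y6 ∨ ¬y5) — ¬y6 is true.
  12. (y8 ∨ ¬y6) — y8 is true.
  13. (y5 ∨ y8) — y8 is true.
  14. (y4 ∨ ¬y2) — ¬y2 is true.
  15. (¬y2 ∨ ¬y8) — ¬y2 is true.
  16. (¬y10 ∨ y2) — ¬y10 is true.
  17. (¬y5 ∨ y8) — y8 is true.
  18. (¬y7 ∨ y8) — y8 is true.
  19. (y10 ∨ ¬y5) — ¬y5 is true.
  20. (y8 ∨ ¬y9) — y8 is true.
  21. (¬y1 ∨ ¬y4) — ¬y4 is true.
  22. (y8 ∨ y4) — y8 is true.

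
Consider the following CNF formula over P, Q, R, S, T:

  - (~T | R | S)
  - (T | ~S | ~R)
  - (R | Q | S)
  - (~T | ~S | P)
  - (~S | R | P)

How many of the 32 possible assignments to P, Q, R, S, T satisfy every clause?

16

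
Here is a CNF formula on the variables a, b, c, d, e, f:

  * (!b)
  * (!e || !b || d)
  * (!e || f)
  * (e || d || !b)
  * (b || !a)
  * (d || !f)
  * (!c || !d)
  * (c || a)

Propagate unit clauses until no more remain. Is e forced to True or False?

False

(!b) is a unit clause: b = False.
In (!a || b), b is now false; !a must hold, so a = False.
(c || a) with a = False leaves only c, so c = True.
(!d || !c): since c = True, the clause reduces to (!d). d = False.
(!f || d) with d = False leaves only !f, so f = False.
(f || !e) with f = False leaves only !e, so e = False.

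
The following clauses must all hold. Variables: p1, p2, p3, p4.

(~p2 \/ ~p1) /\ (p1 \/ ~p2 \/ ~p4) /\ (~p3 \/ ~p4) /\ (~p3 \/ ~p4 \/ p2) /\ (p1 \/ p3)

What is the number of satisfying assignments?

5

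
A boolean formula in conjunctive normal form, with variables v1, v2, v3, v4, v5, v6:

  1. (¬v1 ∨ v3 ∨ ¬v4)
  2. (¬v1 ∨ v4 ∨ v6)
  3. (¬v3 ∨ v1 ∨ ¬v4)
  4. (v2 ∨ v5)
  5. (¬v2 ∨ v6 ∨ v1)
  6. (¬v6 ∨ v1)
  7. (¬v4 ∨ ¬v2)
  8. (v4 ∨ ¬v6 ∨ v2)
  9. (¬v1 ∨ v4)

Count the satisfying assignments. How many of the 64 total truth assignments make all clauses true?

5

The models are:
  v1=F v2=F v3=F v4=F v5=T v6=F
  v1=F v2=F v3=F v4=T v5=T v6=F
  v1=F v2=F v3=T v4=F v5=T v6=F
  v1=T v2=F v3=T v4=T v5=T v6=F
  v1=T v2=F v3=T v4=T v5=T v6=T
Count: 5.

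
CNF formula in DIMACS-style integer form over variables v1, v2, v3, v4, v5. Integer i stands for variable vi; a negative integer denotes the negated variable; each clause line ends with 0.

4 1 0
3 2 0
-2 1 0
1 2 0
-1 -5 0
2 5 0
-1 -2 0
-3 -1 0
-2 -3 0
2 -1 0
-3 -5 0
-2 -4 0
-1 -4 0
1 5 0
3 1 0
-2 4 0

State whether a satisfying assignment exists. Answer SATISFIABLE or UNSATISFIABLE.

UNSATISFIABLE

v1 = True:
  propagation gives v5=False, v2=True; an empty clause results — contradiction.
v1 = False:
  propagation gives v4=True, v2=False; an empty clause results — contradiction.
Every branch closes, so no satisfying assignment exists.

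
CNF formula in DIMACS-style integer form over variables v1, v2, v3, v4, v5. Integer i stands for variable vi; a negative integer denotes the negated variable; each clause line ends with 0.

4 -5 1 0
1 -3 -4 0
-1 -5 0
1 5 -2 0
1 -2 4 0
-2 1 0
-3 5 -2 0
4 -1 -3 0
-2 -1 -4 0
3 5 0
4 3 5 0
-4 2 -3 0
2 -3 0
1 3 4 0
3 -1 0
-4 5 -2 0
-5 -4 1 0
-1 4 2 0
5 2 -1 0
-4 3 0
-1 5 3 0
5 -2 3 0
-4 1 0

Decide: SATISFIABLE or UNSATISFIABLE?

UNSATISFIABLE

v1 = True:
  propagation gives v5=False, v3=True, v2=False; an empty clause results — contradiction.
v1 = False:
  propagation gives v2=False, v3=False, v5=True, v4=True; an empty clause results — contradiction.
Every branch closes, so no satisfying assignment exists.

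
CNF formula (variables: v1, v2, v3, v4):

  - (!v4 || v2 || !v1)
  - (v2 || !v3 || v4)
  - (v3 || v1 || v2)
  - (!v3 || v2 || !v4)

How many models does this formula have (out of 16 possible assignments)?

Split on v2, then v3.
  v2=1, v3=1: remaining (v1,v4) ∈ {(0,0); (0,1); (1,0); (1,1)} — 4.
  v2=1, v3=0: remaining (v1,v4) ∈ {(0,0); (0,1); (1,0); (1,1)} — 4.
  v2=0, v3=1: a clause becomes empty — 0.
  v2=0, v3=0: remaining (v1,v4) ∈ {(1,0)} — 1.
Total: 4 + 4 + 0 + 1 = 9.

9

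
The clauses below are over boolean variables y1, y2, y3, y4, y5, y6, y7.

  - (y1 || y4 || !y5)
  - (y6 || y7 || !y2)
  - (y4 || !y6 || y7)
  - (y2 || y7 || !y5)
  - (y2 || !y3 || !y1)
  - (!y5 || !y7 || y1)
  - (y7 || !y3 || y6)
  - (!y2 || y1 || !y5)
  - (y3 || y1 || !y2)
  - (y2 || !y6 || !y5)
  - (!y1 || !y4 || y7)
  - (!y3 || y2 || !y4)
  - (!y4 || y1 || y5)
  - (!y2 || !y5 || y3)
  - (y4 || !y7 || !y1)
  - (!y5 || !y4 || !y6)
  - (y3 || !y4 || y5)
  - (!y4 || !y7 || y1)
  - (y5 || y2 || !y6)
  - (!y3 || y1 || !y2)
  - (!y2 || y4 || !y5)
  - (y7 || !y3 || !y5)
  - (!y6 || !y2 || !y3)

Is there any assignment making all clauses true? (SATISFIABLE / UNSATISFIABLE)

SATISFIABLE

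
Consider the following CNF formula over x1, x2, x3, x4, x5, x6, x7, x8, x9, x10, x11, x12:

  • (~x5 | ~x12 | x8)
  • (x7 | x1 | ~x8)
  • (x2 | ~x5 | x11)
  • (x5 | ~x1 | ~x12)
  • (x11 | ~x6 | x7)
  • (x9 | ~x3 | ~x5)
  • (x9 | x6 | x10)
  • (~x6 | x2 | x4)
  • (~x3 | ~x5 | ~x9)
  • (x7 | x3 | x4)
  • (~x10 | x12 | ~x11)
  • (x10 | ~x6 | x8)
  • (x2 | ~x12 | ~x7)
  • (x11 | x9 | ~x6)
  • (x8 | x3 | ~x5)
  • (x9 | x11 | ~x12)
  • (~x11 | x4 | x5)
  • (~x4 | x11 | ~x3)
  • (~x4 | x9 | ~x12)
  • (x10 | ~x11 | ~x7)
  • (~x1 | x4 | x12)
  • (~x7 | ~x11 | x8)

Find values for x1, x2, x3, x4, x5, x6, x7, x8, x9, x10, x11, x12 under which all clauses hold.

x1=F, x2=T, x3=F, x4=T, x5=F, x6=F, x7=T, x8=F, x9=T, x10=F, x11=F, x12=T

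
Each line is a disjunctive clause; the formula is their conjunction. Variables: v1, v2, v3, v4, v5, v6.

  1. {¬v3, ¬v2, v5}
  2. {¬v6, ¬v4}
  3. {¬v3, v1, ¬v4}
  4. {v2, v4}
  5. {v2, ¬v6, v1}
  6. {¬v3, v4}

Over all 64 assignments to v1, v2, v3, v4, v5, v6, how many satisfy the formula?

19

Split on v4, then v2.
  v4=T, v2=T: 5 of the 16 assignments to (v1,v3,v5,v6) work.
  v4=T, v2=F: v5 free; 3 ways for (v1,v3,v6) × 2^1 = 6.
  v4=F, v2=T: forces v3=F; v1, v5, v6 free → 2^3 = 8.
  v4=F, v2=F: a clause becomes empty — 0.
Total: 5 + 6 + 8 + 0 = 19.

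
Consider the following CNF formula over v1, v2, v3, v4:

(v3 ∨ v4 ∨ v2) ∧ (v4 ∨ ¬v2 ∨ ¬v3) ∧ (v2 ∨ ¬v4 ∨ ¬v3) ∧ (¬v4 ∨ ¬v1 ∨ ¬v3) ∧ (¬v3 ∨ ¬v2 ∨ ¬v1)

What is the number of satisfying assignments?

Case analysis on v3 and v2:
  v3=1, v2=1: remaining (v1,v4) ∈ {(0,1)} — 1.
  v3=1, v2=0: remaining (v1,v4) ∈ {(0,0); (1,0)} — 2.
  v3=0, v2=1: remaining (v1,v4) ∈ {(0,0); (0,1); (1,0); (1,1)} — 4.
  v3=0, v2=0: remaining (v1,v4) ∈ {(0,1); (1,1)} — 2.
Total: 1 + 2 + 4 + 2 = 9.

9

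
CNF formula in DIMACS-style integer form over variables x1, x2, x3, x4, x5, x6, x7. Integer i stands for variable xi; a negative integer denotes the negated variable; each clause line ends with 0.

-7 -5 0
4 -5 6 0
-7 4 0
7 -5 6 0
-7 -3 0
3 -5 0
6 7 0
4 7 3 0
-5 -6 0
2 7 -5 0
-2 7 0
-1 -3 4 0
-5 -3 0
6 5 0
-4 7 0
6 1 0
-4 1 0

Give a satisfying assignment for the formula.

x1=F, x2=F, x3=T, x4=F, x5=F, x6=T, x7=F

Try x1 = False.
  then x6 is forced to True.
  then x5 is forced to False.
  then x4 is forced to False.
  then x7 is forced to False.
  then x3 is forced to True.
  then x2 is forced to False.
Check each clause:
  1. (!x7 || !x5) — !x7 is true.
  2. (x6 || !x5 || x4) — !x5 is true.
  3. (!x7 || x4) — !x7 is true.
  4. (x6 || x7 || !x5) — !x5 is true.
  5. (!x3 || !x7) — !x7 is true.
  6. (!x5 || x3) — x3 is true.
  7. (x6 || x7) — x6 is true.
  8. (x7 || x3 || x4) — x3 is true.
  9. (!x5 || !x6) — !x5 is true.
  10. (x7 || !x5 || x2) — !x5 is true.
  11. (x7 || !x2) — !x2 is true.
  12. (x4 || !x1 || !x3) — !x1 is true.
  13. (!x5 || !x3) — !x5 is true.
  14. (x6 || x5) — x6 is true.
  15. (x7 || !x4) — !x4 is true.
  16. (x1 || x6) — x6 is true.
  17. (x1 || !x4) — !x4 is true.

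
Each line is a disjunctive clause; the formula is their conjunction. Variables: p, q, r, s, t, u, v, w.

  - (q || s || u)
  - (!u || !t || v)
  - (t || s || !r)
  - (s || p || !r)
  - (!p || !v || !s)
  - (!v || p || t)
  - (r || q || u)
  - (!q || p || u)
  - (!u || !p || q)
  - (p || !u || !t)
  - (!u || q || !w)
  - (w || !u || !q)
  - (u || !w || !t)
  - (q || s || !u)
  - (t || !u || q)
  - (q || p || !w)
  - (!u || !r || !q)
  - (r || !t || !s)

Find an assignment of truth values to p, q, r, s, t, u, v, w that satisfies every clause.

p=True  q=True  r=True  s=False  t=True  u=False  v=True  w=False

Check each clause:
  1. (u || s || q) — q is true.
  2. (!t || v || !u) — !u is true.
  3. (!r || t || s) — t is true.
  4. (!r || s || p) — p is true.
  5. (!p || !s || !v) — !s is true.
  6. (t || !v || p) — p is true.
  7. (u || r || q) — q is true.
  8. (u || !q || p) — p is true.
  9. (q || !p || !u) — !u is true.
  10. (!t || p || !u) — p is true.
  11. (!u || !w || q) — !w is true.
  12. (!q || !u || w) — !u is true.
  13. (!w || !t || u) — !w is true.
  14. (!u || q || s) — q is true.
  15. (!u || q || t) — q is true.
  16. (q || !w || p) — !w is true.
  17. (!u || !q || !r) — !u is true.
  18. (!t || r || !s) — r is true.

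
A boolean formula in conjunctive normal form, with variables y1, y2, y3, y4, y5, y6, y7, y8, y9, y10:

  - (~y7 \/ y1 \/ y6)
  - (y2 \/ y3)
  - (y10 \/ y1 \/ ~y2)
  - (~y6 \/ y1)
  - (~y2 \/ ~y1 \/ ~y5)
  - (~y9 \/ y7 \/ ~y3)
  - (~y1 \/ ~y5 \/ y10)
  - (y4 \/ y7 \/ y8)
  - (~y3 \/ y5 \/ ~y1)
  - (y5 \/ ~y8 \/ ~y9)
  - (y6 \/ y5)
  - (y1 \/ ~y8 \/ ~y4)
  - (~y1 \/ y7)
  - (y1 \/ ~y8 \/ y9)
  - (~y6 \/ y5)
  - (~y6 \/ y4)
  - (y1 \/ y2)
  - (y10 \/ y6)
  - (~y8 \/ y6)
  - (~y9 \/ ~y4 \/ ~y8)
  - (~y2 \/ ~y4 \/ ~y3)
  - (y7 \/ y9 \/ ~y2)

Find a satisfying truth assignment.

y1 = T  y2 = F  y3 = T  y4 = T  y5 = T  y6 = T  y7 = T  y8 = F  y9 = F  y10 = T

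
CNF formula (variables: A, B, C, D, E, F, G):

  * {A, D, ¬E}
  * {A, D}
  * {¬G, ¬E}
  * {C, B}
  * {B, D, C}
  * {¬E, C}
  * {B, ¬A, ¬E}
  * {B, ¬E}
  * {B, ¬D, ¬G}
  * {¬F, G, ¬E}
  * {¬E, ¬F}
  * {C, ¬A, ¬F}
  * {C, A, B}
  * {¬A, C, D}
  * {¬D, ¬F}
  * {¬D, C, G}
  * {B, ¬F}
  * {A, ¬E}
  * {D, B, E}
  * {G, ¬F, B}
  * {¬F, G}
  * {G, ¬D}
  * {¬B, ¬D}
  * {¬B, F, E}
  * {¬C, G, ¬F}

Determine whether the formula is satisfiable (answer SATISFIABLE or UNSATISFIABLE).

Branch on A: take A = True.
The remaining clauses are satisfied by B = True, C = True, D = False, E = False, F = True, G = True.
So A = True, B = True, C = True, D = False, E = False, F = True, G = True is a satisfying assignment.

SATISFIABLE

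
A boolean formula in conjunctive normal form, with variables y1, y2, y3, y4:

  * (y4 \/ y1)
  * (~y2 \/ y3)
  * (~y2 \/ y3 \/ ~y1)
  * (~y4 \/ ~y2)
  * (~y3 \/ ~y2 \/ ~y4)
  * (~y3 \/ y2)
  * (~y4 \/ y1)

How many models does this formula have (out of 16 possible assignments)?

The models are:
  y1=T y2=F y3=F y4=F
  y1=T y2=F y3=F y4=T
  y1=T y2=T y3=T y4=F
That's 3 in total.

3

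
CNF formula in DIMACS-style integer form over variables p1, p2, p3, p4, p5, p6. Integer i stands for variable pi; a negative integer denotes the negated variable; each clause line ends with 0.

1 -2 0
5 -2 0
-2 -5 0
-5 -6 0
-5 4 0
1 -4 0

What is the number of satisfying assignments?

14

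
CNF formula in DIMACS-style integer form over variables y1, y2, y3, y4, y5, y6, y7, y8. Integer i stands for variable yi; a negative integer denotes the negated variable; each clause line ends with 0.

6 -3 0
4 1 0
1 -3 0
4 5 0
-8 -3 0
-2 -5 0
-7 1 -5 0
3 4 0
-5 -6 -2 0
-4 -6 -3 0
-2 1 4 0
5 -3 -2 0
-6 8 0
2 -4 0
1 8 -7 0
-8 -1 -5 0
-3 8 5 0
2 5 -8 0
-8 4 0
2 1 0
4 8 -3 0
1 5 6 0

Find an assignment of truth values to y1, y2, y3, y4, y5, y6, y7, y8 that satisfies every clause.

y1=T  y2=T  y3=F  y4=T  y5=F  y6=T  y7=F  y8=T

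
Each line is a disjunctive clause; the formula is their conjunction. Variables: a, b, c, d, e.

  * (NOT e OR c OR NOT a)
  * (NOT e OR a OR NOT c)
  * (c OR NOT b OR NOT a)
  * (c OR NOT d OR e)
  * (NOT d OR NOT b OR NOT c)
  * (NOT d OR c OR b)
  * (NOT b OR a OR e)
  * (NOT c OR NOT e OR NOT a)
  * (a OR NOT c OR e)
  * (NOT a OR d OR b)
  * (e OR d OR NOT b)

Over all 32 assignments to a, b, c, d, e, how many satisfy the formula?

The models are:
  a=F b=F c=F d=F e=F
  a=F b=F c=F d=F e=T
  a=F b=T c=F d=F e=T
  a=F b=T c=F d=T e=T
  a=T b=F c=T d=T e=F
Count: 5.

5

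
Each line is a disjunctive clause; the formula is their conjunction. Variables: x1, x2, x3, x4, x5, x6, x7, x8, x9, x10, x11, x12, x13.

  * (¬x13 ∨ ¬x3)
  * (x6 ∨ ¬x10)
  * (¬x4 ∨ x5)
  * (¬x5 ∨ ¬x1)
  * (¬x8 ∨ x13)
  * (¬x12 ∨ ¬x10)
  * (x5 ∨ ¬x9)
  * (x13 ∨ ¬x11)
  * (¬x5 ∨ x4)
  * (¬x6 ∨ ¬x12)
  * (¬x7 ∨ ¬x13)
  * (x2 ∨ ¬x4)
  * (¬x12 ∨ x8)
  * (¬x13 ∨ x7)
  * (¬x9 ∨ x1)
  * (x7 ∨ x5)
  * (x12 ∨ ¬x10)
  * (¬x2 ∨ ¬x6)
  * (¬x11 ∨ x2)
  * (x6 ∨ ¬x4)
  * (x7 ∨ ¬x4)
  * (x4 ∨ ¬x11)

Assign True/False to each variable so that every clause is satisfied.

x1=False, x2=False, x3=False, x4=False, x5=False, x6=True, x7=True, x8=False, x9=False, x10=False, x11=False, x12=False, x13=False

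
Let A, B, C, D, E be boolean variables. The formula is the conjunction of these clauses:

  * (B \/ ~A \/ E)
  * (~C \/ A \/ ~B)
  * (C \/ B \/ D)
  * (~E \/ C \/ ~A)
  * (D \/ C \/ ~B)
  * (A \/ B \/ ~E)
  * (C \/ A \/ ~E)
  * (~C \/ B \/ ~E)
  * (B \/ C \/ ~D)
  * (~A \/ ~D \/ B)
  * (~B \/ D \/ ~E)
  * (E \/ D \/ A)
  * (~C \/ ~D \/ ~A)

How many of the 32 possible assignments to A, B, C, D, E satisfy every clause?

4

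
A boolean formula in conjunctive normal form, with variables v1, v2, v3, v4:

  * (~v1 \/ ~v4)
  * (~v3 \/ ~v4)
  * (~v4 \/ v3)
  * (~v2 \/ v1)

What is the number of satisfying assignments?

6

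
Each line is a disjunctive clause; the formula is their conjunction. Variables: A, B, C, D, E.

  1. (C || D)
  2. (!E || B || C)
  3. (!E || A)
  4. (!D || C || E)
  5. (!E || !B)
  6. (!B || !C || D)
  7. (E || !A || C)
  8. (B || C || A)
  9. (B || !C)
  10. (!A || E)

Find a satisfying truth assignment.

A = F, B = T, C = T, D = T, E = F

Try A = False.
  then E is forced to False.
Try B = True.
Branch on C: take C = True.
  then D is forced to True.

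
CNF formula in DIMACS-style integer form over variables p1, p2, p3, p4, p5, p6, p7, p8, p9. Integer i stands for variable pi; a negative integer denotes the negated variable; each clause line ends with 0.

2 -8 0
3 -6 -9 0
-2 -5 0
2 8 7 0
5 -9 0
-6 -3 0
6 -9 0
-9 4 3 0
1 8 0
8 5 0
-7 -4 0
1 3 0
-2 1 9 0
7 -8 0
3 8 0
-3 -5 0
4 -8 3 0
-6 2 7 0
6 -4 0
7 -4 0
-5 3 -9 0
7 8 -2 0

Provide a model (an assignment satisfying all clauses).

p1=True, p2=True, p3=True, p4=False, p5=False, p6=False, p7=True, p8=True, p9=False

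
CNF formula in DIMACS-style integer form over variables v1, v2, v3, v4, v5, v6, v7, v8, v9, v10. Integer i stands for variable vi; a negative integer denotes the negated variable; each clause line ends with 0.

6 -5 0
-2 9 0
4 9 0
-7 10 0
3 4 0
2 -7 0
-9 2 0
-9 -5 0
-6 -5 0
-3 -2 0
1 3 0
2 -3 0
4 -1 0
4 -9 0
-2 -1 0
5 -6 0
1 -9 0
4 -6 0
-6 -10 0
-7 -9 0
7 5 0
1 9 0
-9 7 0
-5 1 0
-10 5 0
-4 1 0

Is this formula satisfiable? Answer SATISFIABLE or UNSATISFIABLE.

UNSATISFIABLE

v9 = True:
  propagation gives v2=True, v5=False, v3=False, v4=True; an empty clause results — contradiction.
v9 = False:
  propagation gives v2=False, v4=True, v7=False, v3=False; an empty clause results — contradiction.
Every branch closes, so no satisfying assignment exists.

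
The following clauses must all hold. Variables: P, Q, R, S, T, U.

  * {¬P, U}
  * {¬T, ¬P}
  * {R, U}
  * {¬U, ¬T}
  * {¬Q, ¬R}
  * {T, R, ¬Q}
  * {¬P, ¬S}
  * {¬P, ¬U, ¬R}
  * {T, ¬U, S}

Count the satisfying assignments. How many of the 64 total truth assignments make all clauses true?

The models are:
  P=F Q=F R=F S=T T=F U=T
  P=F Q=F R=T S=F T=F U=F
  P=F Q=F R=T S=F T=T U=F
  P=F Q=F R=T S=T T=F U=F
  P=F Q=F R=T S=T T=F U=T
  P=F Q=F R=T S=T T=T U=F
That's 6 in total.

6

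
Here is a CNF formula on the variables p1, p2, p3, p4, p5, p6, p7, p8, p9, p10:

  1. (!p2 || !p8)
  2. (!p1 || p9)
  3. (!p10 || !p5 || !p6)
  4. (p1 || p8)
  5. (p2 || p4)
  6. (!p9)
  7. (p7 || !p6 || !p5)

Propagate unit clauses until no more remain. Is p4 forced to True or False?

True

(!p9) is a unit clause: p9 = False.
From (!p1 || p9) and p9 = False: p1 = False.
(p1 || p8) with p1 = False leaves only p8, so p8 = True.
In (!p2 || !p8), !p8 is now false; !p2 must hold, so p2 = False.
From (p2 || p4) and p2 = False: p4 = True.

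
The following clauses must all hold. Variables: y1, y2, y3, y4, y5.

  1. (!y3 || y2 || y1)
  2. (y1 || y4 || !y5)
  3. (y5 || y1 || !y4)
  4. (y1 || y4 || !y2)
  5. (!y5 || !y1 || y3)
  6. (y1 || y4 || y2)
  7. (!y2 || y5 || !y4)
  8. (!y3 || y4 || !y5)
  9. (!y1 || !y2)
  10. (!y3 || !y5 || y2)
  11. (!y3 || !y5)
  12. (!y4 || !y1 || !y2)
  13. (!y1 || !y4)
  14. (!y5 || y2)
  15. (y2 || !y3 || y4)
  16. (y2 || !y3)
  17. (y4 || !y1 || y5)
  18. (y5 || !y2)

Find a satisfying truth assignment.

Set y1 = False and propagate.
Set y2 = True and propagate.
  then y4 is forced to True.
  then y5 is forced to True.
  then y3 is forced to False.
Every clause has at least one true literal under this assignment.

y1=False, y2=True, y3=False, y4=True, y5=True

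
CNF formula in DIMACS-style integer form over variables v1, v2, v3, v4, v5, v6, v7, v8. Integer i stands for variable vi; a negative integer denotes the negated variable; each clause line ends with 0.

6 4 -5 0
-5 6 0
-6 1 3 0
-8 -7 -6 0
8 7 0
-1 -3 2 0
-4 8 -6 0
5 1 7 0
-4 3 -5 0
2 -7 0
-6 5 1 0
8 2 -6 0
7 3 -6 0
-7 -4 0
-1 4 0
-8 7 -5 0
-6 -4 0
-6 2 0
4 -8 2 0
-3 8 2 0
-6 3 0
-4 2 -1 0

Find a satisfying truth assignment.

v1=F  v2=T  v3=T  v4=F  v5=F  v6=F  v7=T  v8=F

Check each clause:
  1. (¬v5 ∨ v4 ∨ v6) — ¬v5 is true.
  2. (v6 ∨ ¬v5) — ¬v5 is true.
  3. (v3 ∨ v1 ∨ ¬v6) — ¬v6 is true.
  4. (¬v8 ∨ ¬v7 ∨ ¬v6) — ¬v8 is true.
  5. (v8 ∨ v7) — v7 is true.
  6. (¬v3 ∨ v2 ∨ ¬v1) — v2 is true.
  7. (¬v6 ∨ ¬v4 ∨ v8) — ¬v6 is true.
  8. (v1 ∨ v5 ∨ v7) — v7 is true.
  9. (¬v4 ∨ v3 ∨ ¬v5) — v3 is true.
  10. (v2 ∨ ¬v7) — v2 is true.
  11. (¬v6 ∨ v1 ∨ v5) — ¬v6 is true.
  12. (v2 ∨ v8 ∨ ¬v6) — v2 is true.
  13. (¬v6 ∨ v7 ∨ v3) — ¬v6 is true.
  14. (¬v4 ∨ ¬v7) — ¬v4 is true.
  15. (¬v1 ∨ v4) — ¬v1 is true.
  16. (¬v8 ∨ v7 ∨ ¬v5) — ¬v8 is true.
  17. (¬v4 ∨ ¬v6) — ¬v6 is true.
  18. (v2 ∨ ¬v6) — v2 is true.
  19. (¬v8 ∨ v2 ∨ v4) — ¬v8 is true.
  20. (v8 ∨ ¬v3 ∨ v2) — v2 is true.
  21. (¬v6 ∨ v3) — ¬v6 is true.
  22. (¬v4 ∨ ¬v1 ∨ v2) — v2 is true.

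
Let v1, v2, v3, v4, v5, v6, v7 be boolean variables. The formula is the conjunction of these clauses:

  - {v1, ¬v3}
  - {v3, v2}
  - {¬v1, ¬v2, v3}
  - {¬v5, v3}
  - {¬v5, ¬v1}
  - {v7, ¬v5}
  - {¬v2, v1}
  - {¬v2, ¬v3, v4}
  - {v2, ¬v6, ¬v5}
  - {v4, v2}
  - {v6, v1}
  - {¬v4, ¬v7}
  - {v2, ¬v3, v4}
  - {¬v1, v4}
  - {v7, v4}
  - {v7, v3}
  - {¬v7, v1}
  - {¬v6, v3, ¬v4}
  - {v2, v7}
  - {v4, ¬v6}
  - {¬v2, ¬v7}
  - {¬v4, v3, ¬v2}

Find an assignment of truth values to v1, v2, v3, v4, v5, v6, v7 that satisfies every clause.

v1=1, v2=1, v3=1, v4=1, v5=0, v6=0, v7=0

v5 occurs only negated in the remaining clauses — set v5 = False.
Try v1 = True.
  then v4 is forced to True.
  then v7 is forced to False.
  then v3 is forced to True.
  then v2 is forced to True.
v6 is now unconstrained; take v6 = False.
Check each clause:
  1. {¬v3, v1} — v1 is true.
  2. {v2, v3} — v2 is true.
  3. {¬v1, ¬v2, v3} — v3 is true.
  4. {v3, ¬v5} — v3 is true.
  5. {¬v1, ¬v5} — ¬v5 is true.
  6. {¬v5, v7} — ¬v5 is true.
  7. {¬v2, v1} — v1 is true.
  8. {¬v2, v4, ¬v3} — v4 is true.
  9. {v2, ¬v5, ¬v6} — v2 is true.
  10. {v2, v4} — v2 is true.
  11. {v1, v6} — v1 is true.
  12. {¬v7, ¬v4} — ¬v7 is true.
  13. {v2, v4, ¬v3} — v2 is true.
  14. {v4, ¬v1} — v4 is true.
  15. {v4, v7} — v4 is true.
  16. {v3, v7} — v3 is true.
  17. {v1, ¬v7} — ¬v7 is true.
  18. {v3, ¬v6, ¬v4} — ¬v6 is true.
  19. {v7, v2} — v2 is true.
  20. {v4, ¬v6} — ¬v6 is true.
  21. {¬v7, ¬v2} — ¬v7 is true.
  22. {v3, ¬v2, ¬v4} — v3 is true.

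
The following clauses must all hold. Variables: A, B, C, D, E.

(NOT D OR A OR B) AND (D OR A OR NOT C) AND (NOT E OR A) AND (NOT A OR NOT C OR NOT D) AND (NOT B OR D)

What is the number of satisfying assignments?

Split on A, then D.
  A=1, D=1: remaining (B,C,E) ∈ {(0,0,0); (0,0,1); (1,0,0); (1,0,1)} — 4.
  A=1, D=0: remaining (B,C,E) ∈ {(0,0,0); (0,0,1); (0,1,0); (0,1,1)} — 4.
  A=0, D=1: remaining (B,C,E) ∈ {(1,0,0); (1,1,0)} — 2.
  A=0, D=0: remaining (B,C,E) ∈ {(0,0,0)} — 1.
Total: 4 + 4 + 2 + 1 = 11.

11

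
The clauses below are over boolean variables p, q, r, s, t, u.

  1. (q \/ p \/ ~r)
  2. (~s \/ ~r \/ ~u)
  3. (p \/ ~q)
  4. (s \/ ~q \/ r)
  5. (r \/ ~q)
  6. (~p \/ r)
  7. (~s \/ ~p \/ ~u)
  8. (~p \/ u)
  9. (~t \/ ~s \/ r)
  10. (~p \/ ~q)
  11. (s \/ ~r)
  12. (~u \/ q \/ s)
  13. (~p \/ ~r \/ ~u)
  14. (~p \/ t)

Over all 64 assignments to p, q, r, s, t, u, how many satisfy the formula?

4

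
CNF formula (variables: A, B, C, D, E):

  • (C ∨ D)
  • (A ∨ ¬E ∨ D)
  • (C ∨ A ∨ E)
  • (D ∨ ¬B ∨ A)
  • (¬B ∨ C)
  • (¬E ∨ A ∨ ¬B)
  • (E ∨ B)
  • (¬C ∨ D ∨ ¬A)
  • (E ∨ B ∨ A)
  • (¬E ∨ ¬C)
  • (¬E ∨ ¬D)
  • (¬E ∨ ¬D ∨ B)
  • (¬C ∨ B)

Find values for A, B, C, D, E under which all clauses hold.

Try A = False.
Try B = True.
  then D is forced to True.
  then C is forced to True.
  then E is forced to False.

A=False  B=True  C=True  D=True  E=False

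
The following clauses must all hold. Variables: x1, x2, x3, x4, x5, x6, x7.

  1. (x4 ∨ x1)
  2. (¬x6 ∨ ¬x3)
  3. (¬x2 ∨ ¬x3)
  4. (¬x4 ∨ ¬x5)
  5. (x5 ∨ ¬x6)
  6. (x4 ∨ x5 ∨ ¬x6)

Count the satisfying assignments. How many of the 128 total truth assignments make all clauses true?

28

Split on x4, then x5.
  x4=1, x5=1: a clause becomes empty — 0.
  x4=1, x5=0: x1, x7 free; 3 ways for (x2,x3,x6) × 2^2 = 12.
  x4=0, x5=1: x7 free; 5 ways for (x1,x2,x3,x6) × 2^1 = 10.
  x4=0, x5=0: x7 free; 3 ways for (x1,x2,x3,x6) × 2^1 = 6.
Total: 0 + 12 + 10 + 6 = 28.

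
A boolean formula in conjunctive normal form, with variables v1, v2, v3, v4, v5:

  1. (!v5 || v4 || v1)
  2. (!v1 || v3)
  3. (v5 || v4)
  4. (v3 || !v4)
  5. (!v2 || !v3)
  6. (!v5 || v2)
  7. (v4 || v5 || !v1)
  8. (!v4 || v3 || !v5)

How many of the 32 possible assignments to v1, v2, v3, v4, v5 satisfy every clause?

2

The models are:
  v1=F v2=F v3=T v4=T v5=F
  v1=T v2=F v3=T v4=T v5=F
That's 2 in total.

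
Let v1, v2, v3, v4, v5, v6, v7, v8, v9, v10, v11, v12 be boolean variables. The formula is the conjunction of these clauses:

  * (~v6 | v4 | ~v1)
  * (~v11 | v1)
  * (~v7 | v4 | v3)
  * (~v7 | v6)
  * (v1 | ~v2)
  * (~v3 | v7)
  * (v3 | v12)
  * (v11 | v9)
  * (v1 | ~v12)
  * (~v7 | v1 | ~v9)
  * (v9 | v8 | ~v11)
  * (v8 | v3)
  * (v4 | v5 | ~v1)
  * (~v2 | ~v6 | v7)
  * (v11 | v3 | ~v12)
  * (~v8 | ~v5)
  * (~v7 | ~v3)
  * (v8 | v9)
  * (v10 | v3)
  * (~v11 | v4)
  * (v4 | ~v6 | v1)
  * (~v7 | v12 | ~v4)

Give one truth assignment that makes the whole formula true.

v1=T  v2=F  v3=F  v4=T  v5=F  v6=T  v7=T  v8=T  v9=T  v10=T  v11=T  v12=T

Pure literal: v2 appears only negated; assign v2 = False.
Pure literal: v10 appears only positively; assign v10 = True.
Try v1 = True.
Branch on v3: take v3 = False.
  then v12 is forced to True.
  then v8 is forced to True.
  then v11 is forced to True.
  then v5 is forced to False.
  then v4 is forced to True.
For the remaining variables, v6 = True, v7 = True, v9 = True works.
Every clause has at least one true literal under this assignment.
Check each clause:
  1. (~v6 | ~v1 | v4) — v4 is true.
  2. (v1 | ~v11) — v1 is true.
  3. (~v7 | v4 | v3) — v4 is true.
  4. (v6 | ~v7) — v6 is true.
  5. (~v2 | v1) — v1 is true.
  6. (~v3 | v7) — ~v3 is true.
  7. (v3 | v12) — v12 is true.
  8. (v11 | v9) — v9 is true.
  9. (v1 | ~v12) — v1 is true.
  10. (~v7 | ~v9 | v1) — v1 is true.
  11. (v9 | ~v11 | v8) — v8 is true.
  12. (v3 | v8) — v8 is true.
  13. (~v1 | v4 | v5) — v4 is true.
  14. (~v2 | ~v6 | v7) — ~v2 is true.
  15. (v11 | v3 | ~v12) — v11 is true.
  16. (~v8 | ~v5) — ~v5 is true.
  17. (~v7 | ~v3) — ~v3 is true.
  18. (v8 | v9) — v8 is true.
  19. (v3 | v10) — v10 is true.
  20. (~v11 | v4) — v4 is true.
  21. (v1 | ~v6 | v4) — v1 is true.
  22. (~v7 | ~v4 | v12) — v12 is true.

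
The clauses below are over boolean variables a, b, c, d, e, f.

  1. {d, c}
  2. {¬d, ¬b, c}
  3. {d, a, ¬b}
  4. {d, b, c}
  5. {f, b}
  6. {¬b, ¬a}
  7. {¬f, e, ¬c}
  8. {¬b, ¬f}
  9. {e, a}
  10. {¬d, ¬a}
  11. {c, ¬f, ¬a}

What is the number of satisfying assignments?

Satisfying assignments:
  a=0 b=0 c=0 d=1 e=1 f=1
  a=0 b=0 c=1 d=0 e=1 f=1
  a=0 b=0 c=1 d=1 e=1 f=1
  a=0 b=1 c=1 d=1 e=1 f=0
  a=1 b=0 c=1 d=0 e=1 f=1
Count: 5.

5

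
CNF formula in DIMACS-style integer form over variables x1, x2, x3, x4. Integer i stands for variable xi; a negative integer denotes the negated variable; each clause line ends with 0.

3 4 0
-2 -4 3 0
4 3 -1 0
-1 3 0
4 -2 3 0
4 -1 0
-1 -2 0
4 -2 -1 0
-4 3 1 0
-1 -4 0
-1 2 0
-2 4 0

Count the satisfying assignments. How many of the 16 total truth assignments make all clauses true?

Satisfying assignments:
  x1=F x2=F x3=T x4=F
  x1=F x2=F x3=T x4=T
  x1=F x2=T x3=T x4=T
That's 3 in total.

3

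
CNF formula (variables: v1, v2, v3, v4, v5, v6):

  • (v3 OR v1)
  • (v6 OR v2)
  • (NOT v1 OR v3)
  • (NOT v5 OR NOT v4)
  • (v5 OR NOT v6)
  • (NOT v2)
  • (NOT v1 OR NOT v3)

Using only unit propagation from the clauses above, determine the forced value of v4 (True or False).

False

(NOT v2) is a unit clause: v2 = False.
In (v6 OR v2), v2 is now false; v6 must hold, so v6 = True.
In (NOT v6 OR v5), NOT v6 is now false; v5 must hold, so v5 = True.
From (NOT v5 OR NOT v4) and v5 = True: v4 = False.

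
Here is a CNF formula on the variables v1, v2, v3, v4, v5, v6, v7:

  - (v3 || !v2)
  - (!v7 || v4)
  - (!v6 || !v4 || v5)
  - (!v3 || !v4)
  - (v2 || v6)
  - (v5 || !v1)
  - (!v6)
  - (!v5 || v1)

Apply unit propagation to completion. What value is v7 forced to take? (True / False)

False

(!v6) stands alone — v6 = False.
(v2 || v6): since v6 = False, the clause reduces to (v2). v2 = True.
(!v2 || v3) with v2 = True leaves only v3, so v3 = True.
(!v3 || !v4) with v3 = True leaves only !v4, so v4 = False.
(!v7 || v4): since v4 = False, the clause reduces to (!v7). v7 = False.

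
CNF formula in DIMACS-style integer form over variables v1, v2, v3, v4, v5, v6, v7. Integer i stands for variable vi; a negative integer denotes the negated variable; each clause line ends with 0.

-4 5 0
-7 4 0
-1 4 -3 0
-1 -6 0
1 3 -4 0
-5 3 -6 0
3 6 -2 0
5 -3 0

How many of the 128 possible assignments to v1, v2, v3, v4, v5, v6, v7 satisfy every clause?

24

Case analysis on v3 and v4:
  v3=1, v4=1: v2, v7 free; 3 ways for (v1,v5,v6) × 2^2 = 12.
  v3=1, v4=0: remaining (v1,v2,v5,v6,v7) ∈ {(0,0,1,0,0); (0,0,1,1,0); (0,1,1,0,0); (0,1,1,1,0)} — 4.
  v3=0, v4=1: remaining (v1,v2,v5,v6,v7) ∈ {(1,0,1,0,0); (1,0,1,0,1)} — 2.
  v3=0, v4=0: 6 of the 32 assignments to (v1,v2,v5,v6,v7) work.
Total: 12 + 4 + 2 + 6 = 24.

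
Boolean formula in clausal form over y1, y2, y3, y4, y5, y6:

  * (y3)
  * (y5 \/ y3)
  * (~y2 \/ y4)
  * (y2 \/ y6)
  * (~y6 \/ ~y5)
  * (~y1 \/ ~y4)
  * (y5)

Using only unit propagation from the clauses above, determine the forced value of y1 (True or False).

False

(y3) stands alone — y3 = True.
Unit clause (y5) sets y5 = True.
(~y5 \/ ~y6) with y5 = True leaves only ~y6, so y6 = False.
From (y2 \/ y6) and y6 = False: y2 = True.
(~y2 \/ y4) with y2 = True leaves only y4, so y4 = True.
(~y4 \/ ~y1): since y4 = True, the clause reduces to (~y1). y1 = False.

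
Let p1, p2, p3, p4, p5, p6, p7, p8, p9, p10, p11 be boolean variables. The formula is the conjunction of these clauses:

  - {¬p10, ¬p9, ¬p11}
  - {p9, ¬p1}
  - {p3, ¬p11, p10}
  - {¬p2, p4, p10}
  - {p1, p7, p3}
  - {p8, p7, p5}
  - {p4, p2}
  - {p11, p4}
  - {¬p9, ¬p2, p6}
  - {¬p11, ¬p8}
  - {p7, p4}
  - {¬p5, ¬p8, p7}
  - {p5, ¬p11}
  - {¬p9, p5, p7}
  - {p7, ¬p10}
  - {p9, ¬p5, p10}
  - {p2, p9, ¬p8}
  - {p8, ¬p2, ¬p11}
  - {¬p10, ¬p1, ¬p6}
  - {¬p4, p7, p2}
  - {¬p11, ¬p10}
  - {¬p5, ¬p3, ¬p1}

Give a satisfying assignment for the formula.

p1=F, p2=T, p3=T, p4=T, p5=F, p6=T, p7=T, p8=T, p9=T, p10=F, p11=F

Check each clause:
  1. {¬p10, ¬p11, ¬p9} — ¬p11 is true.
  2. {p9, ¬p1} — p9 is true.
  3. {p3, p10, ¬p11} — p3 is true.
  4. {¬p2, p10, p4} — p4 is true.
  5. {p3, p1, p7} — p3 is true.
  6. {p7, p5, p8} — p8 is true.
  7. {p4, p2} — p2 is true.
  8. {p11, p4} — p4 is true.
  9. {¬p9, ¬p2, p6} — p6 is true.
  10. {¬p8, ¬p11} — ¬p11 is true.
  11. {p7, p4} — p4 is true.
  12. {¬p5, ¬p8, p7} — ¬p5 is true.
  13. {¬p11, p5} — ¬p11 is true.
  14. {p5, ¬p9, p7} — p7 is true.
  15. {p7, ¬p10} — ¬p10 is true.
  16. {p9, ¬p5, p10} — p9 is true.
  17. {p2, ¬p8, p9} — p9 is true.
  18. {¬p2, ¬p11, p8} — p8 is true.
  19. {¬p6, ¬p10, ¬p1} — ¬p10 is true.
  20. {p7, p2, ¬p4} — p2 is true.
  21. {¬p10, ¬p11} — ¬p11 is true.
  22. {¬p3, ¬p5, ¬p1} — ¬p5 is true.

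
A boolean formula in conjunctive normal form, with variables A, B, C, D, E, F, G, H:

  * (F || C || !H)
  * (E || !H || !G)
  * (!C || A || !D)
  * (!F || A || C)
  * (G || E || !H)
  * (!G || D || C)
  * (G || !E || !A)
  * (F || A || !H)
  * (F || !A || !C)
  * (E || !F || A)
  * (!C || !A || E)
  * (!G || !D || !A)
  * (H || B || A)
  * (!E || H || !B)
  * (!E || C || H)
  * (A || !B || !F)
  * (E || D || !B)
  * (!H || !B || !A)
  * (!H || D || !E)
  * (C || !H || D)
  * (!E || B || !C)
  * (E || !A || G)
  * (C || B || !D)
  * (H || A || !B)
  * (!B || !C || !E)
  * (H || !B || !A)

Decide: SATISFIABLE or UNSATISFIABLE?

A = True:
  E = True:
    propagation gives G=True, D=False, C=True, F=True; an empty clause results — contradiction.
  E = False:
    propagation gives C=False, G=True, H=False, D=True; an empty clause results — contradiction.
A = False:
  H = True:
    propagation gives F=True, C=True, D=False, E=True; an empty clause results — contradiction.
  H = False:
    propagation gives B=True; an empty clause results — contradiction.
Every branch closes, so no satisfying assignment exists.

UNSATISFIABLE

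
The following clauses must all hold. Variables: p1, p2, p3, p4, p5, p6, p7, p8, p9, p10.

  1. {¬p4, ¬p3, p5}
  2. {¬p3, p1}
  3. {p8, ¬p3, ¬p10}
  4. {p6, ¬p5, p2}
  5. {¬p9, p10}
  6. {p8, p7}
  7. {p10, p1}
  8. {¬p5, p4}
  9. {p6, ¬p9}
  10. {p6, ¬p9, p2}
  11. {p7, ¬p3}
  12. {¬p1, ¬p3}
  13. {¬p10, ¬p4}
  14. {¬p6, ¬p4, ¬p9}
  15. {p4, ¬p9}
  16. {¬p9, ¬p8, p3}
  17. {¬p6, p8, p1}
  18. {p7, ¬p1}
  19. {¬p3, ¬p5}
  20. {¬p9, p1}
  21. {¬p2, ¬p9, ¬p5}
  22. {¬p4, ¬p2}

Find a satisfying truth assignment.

Pure literal: p7 appears only positively; assign p7 = True.
p9 occurs only negated in the remaining clauses — set p9 = False.
Branch on p1: take p1 = True.
  then p3 is forced to False.
The remaining clauses are satisfied by p2 = True, p4 = False, p5 = False, p6 = True, p8 = True, p10 = True.

p1=1, p2=1, p3=0, p4=0, p5=0, p6=1, p7=1, p8=1, p9=0, p10=1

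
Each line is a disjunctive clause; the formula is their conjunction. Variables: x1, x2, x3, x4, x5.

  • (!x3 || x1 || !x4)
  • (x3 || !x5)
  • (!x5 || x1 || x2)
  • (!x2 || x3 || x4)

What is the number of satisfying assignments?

Split on x3, then x1.
  x3=T, x1=T: x2, x4, x5 free → 2^3 = 8.
  x3=T, x1=F: remaining (x2,x4,x5) ∈ {(F,F,F); (T,F,F); (T,F,T)} — 3.
  x3=F, x1=T: remaining (x2,x4,x5) ∈ {(F,F,F); (F,T,F); (T,T,F)} — 3.
  x3=F, x1=F: remaining (x2,x4,x5) ∈ {(F,F,F); (F,T,F); (T,T,F)} — 3.
Total: 8 + 3 + 3 + 3 = 17.

17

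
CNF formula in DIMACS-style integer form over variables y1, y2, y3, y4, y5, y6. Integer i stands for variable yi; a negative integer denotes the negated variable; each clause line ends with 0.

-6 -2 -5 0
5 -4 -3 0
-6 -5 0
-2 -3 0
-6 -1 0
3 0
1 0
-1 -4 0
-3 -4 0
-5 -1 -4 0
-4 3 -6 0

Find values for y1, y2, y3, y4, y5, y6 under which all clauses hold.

The clause (y3) is unit: y3 must be True.
(~y2) is a unit clause, so y2 = False.
The clause (y1) is unit: y1 must be True.
(~y6) is a unit clause, so y6 = False.
Unit propagation: (~y4) forces y4 = False.
y5 is now unconstrained; take y5 = True.

y1 = T, y2 = F, y3 = T, y4 = F, y5 = T, y6 = F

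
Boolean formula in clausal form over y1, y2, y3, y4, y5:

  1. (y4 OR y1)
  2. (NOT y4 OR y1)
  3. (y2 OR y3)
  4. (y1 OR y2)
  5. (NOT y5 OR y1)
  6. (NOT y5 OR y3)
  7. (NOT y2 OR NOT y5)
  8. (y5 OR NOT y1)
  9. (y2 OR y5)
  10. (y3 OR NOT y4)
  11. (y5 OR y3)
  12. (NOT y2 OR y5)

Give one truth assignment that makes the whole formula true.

y3 occurs only positively in the remaining clauses — set y3 = True.
Branch on y1: take y1 = True.
  then y5 is forced to True.
  then y2 is forced to False.
y4 is now unconstrained; take y4 = False.

y1=1, y2=0, y3=1, y4=0, y5=1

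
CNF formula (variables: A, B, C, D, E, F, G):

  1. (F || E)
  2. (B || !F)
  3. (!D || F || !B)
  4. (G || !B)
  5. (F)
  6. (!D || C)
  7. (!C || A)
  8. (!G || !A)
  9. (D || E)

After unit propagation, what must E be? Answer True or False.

Unit clause (F) sets F = True.
(B || !F) with F = True leaves only B, so B = True.
In (G || !B), !B is now false; G must hold, so G = True.
In (!A || !G), !G is now false; !A must hold, so A = False.
From (!C || A) and A = False: C = False.
In (!D || C), C is now false; !D must hold, so D = False.
(E || D) with D = False leaves only E, so E = True.

True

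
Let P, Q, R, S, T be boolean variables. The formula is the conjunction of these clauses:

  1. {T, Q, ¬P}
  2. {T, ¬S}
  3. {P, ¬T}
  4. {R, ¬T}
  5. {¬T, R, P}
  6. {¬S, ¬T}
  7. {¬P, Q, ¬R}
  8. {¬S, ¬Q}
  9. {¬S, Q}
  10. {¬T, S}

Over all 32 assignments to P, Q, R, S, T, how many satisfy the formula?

The models are:
  P=0 Q=0 R=0 S=0 T=0
  P=0 Q=0 R=1 S=0 T=0
  P=0 Q=1 R=0 S=0 T=0
  P=0 Q=1 R=1 S=0 T=0
  P=1 Q=1 R=0 S=0 T=0
  P=1 Q=1 R=1 S=0 T=0
That's 6 in total.

6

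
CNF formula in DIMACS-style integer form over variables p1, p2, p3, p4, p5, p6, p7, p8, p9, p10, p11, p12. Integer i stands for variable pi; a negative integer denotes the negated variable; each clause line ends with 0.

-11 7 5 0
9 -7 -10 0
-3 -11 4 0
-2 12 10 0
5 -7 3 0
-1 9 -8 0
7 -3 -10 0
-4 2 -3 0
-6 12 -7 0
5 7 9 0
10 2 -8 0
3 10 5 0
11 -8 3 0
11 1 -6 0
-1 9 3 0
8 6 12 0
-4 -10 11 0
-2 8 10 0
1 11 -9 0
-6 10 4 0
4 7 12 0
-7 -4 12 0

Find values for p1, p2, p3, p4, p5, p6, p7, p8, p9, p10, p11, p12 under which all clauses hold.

p5 occurs only positively in the remaining clauses — set p5 = True.
p12 occurs only positively in the remaining clauses — set p12 = True.
Set p1 = True and propagate.
Branch on p2: take p2 = True.
Try p3 = False.
  then p9 is forced to True.
For the remaining variables, p4 = True, p6 = True, p7 = True, p8 = True, p10 = True, p11 = True works.
Every clause has at least one true literal under this assignment.

p1=1, p2=1, p3=0, p4=1, p5=1, p6=1, p7=1, p8=1, p9=1, p10=1, p11=1, p12=1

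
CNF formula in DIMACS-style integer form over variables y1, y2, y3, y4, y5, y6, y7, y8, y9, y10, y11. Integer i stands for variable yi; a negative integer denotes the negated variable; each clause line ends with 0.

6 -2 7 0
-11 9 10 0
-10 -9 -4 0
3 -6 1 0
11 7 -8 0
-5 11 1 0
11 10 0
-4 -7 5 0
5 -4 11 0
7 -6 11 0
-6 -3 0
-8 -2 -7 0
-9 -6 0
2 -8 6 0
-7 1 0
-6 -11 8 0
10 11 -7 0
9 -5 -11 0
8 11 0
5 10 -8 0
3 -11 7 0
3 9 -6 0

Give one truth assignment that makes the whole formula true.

y1 = True, y2 = False, y3 = False, y4 = False, y5 = False, y6 = False, y7 = True, y8 = False, y9 = True, y10 = False, y11 = True

y1 occurs only positively in the remaining clauses — set y1 = True.
Pure literal: y4 appears only negated; assign y4 = False.
Set y2 = False and propagate.
Try y3 = False.
The remaining clauses are satisfied by y5 = False, y6 = False, y7 = True, y8 = False, y9 = True, y10 = False, y11 = True.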